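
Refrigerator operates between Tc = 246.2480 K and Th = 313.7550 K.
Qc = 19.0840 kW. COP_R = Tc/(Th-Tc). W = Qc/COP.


COP = 246.2480 / 67.5070 = 3.6477
W = 19.0840 / 3.6477 = 5.2317 kW

COP = 3.6477, W = 5.2317 kW


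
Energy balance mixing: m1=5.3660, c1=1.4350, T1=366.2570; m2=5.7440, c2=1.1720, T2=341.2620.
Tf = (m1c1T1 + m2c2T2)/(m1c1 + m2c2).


num = 5117.6207
den = 14.4322
Tf = 354.5979 K

354.5979 K


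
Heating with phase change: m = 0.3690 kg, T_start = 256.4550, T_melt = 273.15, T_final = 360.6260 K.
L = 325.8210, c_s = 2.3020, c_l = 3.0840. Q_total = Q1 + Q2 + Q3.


Q1 (sensible, solid) = 0.3690 * 2.3020 * 16.6950 = 14.1814 kJ
Q2 (latent) = 0.3690 * 325.8210 = 120.2279 kJ
Q3 (sensible, liquid) = 0.3690 * 3.0840 * 87.4760 = 99.5473 kJ
Q_total = 233.9567 kJ

233.9567 kJ


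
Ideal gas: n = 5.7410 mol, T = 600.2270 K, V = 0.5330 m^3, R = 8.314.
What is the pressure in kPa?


P = nRT/V = 5.7410 * 8.314 * 600.2270 / 0.5330
= 28649.2393 / 0.5330 = 53750.9179 Pa = 53.7509 kPa

53.7509 kPa


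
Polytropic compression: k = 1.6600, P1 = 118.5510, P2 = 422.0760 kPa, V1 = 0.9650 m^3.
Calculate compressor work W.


(k-1)/k = 0.3976
(P2/P1)^exp = 1.6568
W = 2.5152 * 118.5510 * 0.9650 * (1.6568 - 1) = 188.9808 kJ

188.9808 kJ


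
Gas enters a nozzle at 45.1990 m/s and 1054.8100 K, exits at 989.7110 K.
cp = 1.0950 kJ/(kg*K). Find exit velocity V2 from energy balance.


dT = 65.0990 K
2*cp*1000*dT = 142566.8100
V1^2 = 2042.9496
V2 = sqrt(144609.7596) = 380.2759 m/s

380.2759 m/s


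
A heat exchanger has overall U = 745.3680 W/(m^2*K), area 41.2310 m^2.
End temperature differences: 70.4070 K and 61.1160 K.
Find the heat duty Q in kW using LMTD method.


LMTD = 65.6520 K
Q = 745.3680 * 41.2310 * 65.6520 = 2017633.7983 W = 2017.6338 kW

2017.6338 kW


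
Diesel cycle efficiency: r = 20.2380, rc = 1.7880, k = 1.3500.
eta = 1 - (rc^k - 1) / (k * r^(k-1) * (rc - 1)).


r^(k-1) = 2.8652
rc^k = 2.1913
eta = 0.6092 = 60.9166%

60.9166%


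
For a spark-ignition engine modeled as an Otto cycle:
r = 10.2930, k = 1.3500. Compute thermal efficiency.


r^(k-1) = 2.2615
eta = 1 - 1/2.2615 = 0.5578 = 55.7809%

55.7809%


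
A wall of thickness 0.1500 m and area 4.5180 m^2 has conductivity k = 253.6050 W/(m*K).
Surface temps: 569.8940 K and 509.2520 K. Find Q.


dT = 60.6420 K
Q = 253.6050 * 4.5180 * 60.6420 / 0.1500 = 463218.9260 W

463218.9260 W


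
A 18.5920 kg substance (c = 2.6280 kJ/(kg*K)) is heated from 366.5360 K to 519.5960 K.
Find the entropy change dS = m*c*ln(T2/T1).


T2/T1 = 1.4176
ln(T2/T1) = 0.3490
dS = 18.5920 * 2.6280 * 0.3490 = 17.0499 kJ/K

17.0499 kJ/K


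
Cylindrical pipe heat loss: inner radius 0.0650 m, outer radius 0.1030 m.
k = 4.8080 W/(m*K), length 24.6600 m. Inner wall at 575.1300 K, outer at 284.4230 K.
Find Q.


dT = 290.7070 K
ln(ro/ri) = 0.4603
Q = 2*pi*4.8080*24.6600*290.7070 / 0.4603 = 470449.0052 W

470449.0052 W


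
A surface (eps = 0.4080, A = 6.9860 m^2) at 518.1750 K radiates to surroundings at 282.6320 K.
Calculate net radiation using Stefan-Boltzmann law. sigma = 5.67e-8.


T^4 = 7.2095e+10
Tsurr^4 = 6.3809e+09
Q = 0.4080 * 5.67e-8 * 6.9860 * 6.5714e+10 = 10620.1532 W

10620.1532 W


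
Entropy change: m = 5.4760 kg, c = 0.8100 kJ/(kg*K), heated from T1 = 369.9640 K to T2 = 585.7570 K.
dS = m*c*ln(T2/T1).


T2/T1 = 1.5833
ln(T2/T1) = 0.4595
dS = 5.4760 * 0.8100 * 0.4595 = 2.0381 kJ/K

2.0381 kJ/K


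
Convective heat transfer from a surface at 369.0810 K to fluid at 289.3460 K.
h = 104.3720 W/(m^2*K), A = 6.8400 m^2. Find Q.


dT = 79.7350 K
Q = 104.3720 * 6.8400 * 79.7350 = 56923.1737 W

56923.1737 W


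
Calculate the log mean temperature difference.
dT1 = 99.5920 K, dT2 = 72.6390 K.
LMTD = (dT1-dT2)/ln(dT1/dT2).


dT1/dT2 = 1.3711
ln(dT1/dT2) = 0.3156
LMTD = 26.9530 / 0.3156 = 85.4079 K

85.4079 K


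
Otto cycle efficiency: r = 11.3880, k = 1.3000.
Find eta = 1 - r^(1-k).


r^(k-1) = 2.0746
eta = 1 - 1/2.0746 = 0.5180 = 51.7979%

51.7979%


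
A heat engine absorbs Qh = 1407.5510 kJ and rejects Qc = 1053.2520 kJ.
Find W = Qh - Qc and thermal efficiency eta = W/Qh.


W = 1407.5510 - 1053.2520 = 354.2990 kJ
eta = 354.2990 / 1407.5510 = 0.2517 = 25.1713%

W = 354.2990 kJ, eta = 25.1713%


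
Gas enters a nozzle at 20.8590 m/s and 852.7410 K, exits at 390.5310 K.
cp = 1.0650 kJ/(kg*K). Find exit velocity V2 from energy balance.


dT = 462.2100 K
2*cp*1000*dT = 984507.3000
V1^2 = 435.0979
V2 = sqrt(984942.3979) = 992.4426 m/s

992.4426 m/s


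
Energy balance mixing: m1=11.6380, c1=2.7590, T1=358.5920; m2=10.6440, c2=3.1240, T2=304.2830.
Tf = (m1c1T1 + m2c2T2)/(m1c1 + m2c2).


num = 21632.0918
den = 65.3611
Tf = 330.9628 K

330.9628 K


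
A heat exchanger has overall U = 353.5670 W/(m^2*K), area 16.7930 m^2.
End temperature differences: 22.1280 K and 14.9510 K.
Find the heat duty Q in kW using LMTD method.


LMTD = 18.3056 K
Q = 353.5670 * 16.7930 * 18.3056 = 108688.6595 W = 108.6887 kW

108.6887 kW


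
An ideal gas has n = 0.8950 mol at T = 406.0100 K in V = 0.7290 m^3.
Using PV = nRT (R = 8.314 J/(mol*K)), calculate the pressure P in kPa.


P = nRT/V = 0.8950 * 8.314 * 406.0100 / 0.7290
= 3021.1326 / 0.7290 = 4144.2148 Pa = 4.1442 kPa

4.1442 kPa


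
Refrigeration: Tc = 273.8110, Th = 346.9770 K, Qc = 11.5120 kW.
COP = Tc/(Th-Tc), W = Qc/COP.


COP = 273.8110 / 73.1660 = 3.7423
W = 11.5120 / 3.7423 = 3.0762 kW

COP = 3.7423, W = 3.0762 kW


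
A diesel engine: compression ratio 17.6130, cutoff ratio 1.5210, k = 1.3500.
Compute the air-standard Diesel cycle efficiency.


r^(k-1) = 2.7292
rc^k = 1.7615
eta = 0.6033 = 60.3322%

60.3322%


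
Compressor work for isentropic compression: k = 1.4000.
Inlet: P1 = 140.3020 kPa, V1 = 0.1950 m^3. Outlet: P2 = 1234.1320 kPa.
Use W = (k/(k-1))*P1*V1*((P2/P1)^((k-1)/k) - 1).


(k-1)/k = 0.2857
(P2/P1)^exp = 1.8612
W = 3.5000 * 140.3020 * 0.1950 * (1.8612 - 1) = 82.4678 kJ

82.4678 kJ


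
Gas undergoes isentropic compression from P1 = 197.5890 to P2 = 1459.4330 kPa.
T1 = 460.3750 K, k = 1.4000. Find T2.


(k-1)/k = 0.2857
(P2/P1)^exp = 1.7706
T2 = 460.3750 * 1.7706 = 815.1399 K

815.1399 K


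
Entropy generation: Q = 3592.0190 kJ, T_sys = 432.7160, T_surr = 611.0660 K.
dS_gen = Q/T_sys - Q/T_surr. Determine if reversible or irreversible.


dS_sys = 3592.0190/432.7160 = 8.3011 kJ/K
dS_surr = -3592.0190/611.0660 = -5.8783 kJ/K
dS_gen = 8.3011 - 5.8783 = 2.4228 kJ/K (irreversible)

dS_gen = 2.4228 kJ/K, irreversible


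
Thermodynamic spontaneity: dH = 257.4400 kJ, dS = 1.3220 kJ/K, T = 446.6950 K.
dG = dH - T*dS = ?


T*dS = 446.6950 * 1.3220 = 590.5308 kJ
dG = 257.4400 - 590.5308 = -333.0908 kJ (spontaneous)

dG = -333.0908 kJ, spontaneous


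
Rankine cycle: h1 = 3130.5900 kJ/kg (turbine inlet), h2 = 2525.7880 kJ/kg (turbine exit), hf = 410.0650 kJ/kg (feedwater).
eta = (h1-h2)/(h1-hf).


W = 604.8020 kJ/kg
Q_in = 2720.5250 kJ/kg
eta = 0.2223 = 22.2311%

eta = 22.2311%


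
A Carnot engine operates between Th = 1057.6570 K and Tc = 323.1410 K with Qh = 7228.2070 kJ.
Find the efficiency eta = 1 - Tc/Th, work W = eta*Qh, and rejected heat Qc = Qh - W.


eta = 1 - 323.1410/1057.6570 = 0.6945
W = 0.6945 * 7228.2070 = 5019.8067 kJ
Qc = 7228.2070 - 5019.8067 = 2208.4003 kJ

eta = 69.4475%, W = 5019.8067 kJ, Qc = 2208.4003 kJ


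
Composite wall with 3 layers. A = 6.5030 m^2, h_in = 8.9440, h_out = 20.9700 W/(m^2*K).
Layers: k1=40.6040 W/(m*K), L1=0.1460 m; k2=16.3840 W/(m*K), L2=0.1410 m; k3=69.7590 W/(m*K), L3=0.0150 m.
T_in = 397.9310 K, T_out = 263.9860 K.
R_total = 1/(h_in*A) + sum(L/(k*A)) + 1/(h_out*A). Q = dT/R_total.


R_conv_in = 1/(8.9440*6.5030) = 0.0172
R_1 = 0.1460/(40.6040*6.5030) = 0.0006
R_2 = 0.1410/(16.3840*6.5030) = 0.0013
R_3 = 0.0150/(69.7590*6.5030) = 3.3066e-05
R_conv_out = 1/(20.9700*6.5030) = 0.0073
R_total = 0.0264 K/W
Q = 133.9450 / 0.0264 = 5066.8431 W

R_total = 0.0264 K/W, Q = 5066.8431 W


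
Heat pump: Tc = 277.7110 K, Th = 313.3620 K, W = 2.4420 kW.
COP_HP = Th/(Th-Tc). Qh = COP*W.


COP = 313.3620 / 35.6510 = 8.7897
Qh = 8.7897 * 2.4420 = 21.4645 kW

COP = 8.7897, Qh = 21.4645 kW


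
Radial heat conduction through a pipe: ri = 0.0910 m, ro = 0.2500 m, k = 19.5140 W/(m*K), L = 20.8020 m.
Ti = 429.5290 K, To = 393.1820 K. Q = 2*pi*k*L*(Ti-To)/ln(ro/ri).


dT = 36.3470 K
ln(ro/ri) = 1.0106
Q = 2*pi*19.5140*20.8020*36.3470 / 1.0106 = 91731.8034 W

91731.8034 W


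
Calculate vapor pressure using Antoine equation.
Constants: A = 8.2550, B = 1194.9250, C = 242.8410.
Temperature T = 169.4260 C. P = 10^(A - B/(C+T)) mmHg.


C+T = 412.2670
B/(C+T) = 2.8984
log10(P) = 8.2550 - 2.8984 = 5.3566
P = 10^5.3566 = 227287.1852 mmHg

227287.1852 mmHg


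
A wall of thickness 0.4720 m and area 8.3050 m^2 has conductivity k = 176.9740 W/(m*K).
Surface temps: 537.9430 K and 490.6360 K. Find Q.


dT = 47.3070 K
Q = 176.9740 * 8.3050 * 47.3070 / 0.4720 = 147310.0962 W

147310.0962 W


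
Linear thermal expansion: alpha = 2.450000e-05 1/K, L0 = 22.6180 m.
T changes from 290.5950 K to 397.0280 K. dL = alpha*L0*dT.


dT = 106.4330 K
dL = 2.450000e-05 * 22.6180 * 106.4330 = 0.058979 m
L_final = 22.676979 m

dL = 0.058979 m


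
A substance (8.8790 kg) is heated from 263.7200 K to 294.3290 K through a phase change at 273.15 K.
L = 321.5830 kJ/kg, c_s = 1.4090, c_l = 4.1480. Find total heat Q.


Q1 (sensible, solid) = 8.8790 * 1.4090 * 9.4300 = 117.9741 kJ
Q2 (latent) = 8.8790 * 321.5830 = 2855.3355 kJ
Q3 (sensible, liquid) = 8.8790 * 4.1480 * 21.1790 = 780.0245 kJ
Q_total = 3753.3341 kJ

3753.3341 kJ


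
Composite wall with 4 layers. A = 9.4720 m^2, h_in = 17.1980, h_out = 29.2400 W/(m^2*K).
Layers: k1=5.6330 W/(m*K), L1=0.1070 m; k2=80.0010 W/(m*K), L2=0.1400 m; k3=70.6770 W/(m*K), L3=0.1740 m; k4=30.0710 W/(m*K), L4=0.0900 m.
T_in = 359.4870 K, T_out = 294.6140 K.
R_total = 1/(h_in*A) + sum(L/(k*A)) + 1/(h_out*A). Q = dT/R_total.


R_conv_in = 1/(17.1980*9.4720) = 0.0061
R_1 = 0.1070/(5.6330*9.4720) = 0.0020
R_2 = 0.1400/(80.0010*9.4720) = 0.0002
R_3 = 0.1740/(70.6770*9.4720) = 0.0003
R_4 = 0.0900/(30.0710*9.4720) = 0.0003
R_conv_out = 1/(29.2400*9.4720) = 0.0036
R_total = 0.0125 K/W
Q = 64.8730 / 0.0125 = 5183.4470 W

R_total = 0.0125 K/W, Q = 5183.4470 W


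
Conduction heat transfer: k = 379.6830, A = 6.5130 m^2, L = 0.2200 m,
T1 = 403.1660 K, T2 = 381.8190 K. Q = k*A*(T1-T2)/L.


dT = 21.3470 K
Q = 379.6830 * 6.5130 * 21.3470 / 0.2200 = 239947.5942 W

239947.5942 W


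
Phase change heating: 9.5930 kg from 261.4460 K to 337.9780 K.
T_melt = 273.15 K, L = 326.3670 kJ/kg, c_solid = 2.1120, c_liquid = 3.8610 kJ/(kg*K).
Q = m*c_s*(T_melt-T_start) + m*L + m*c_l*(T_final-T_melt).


Q1 (sensible, solid) = 9.5930 * 2.1120 * 11.7040 = 237.1279 kJ
Q2 (latent) = 9.5930 * 326.3670 = 3130.8386 kJ
Q3 (sensible, liquid) = 9.5930 * 3.8610 * 64.8280 = 2401.1366 kJ
Q_total = 5769.1032 kJ

5769.1032 kJ


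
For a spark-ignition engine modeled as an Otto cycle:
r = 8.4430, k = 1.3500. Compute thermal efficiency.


r^(k-1) = 2.1100
eta = 1 - 1/2.1100 = 0.5261 = 52.6057%

52.6057%


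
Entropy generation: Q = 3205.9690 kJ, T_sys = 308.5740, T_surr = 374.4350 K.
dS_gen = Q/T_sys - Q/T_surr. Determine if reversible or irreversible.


dS_sys = 3205.9690/308.5740 = 10.3896 kJ/K
dS_surr = -3205.9690/374.4350 = -8.5622 kJ/K
dS_gen = 10.3896 - 8.5622 = 1.8275 kJ/K (irreversible)

dS_gen = 1.8275 kJ/K, irreversible


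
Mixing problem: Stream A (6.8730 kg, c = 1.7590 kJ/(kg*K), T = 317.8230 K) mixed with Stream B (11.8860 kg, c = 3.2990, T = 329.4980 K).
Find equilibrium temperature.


num = 16762.6024
den = 51.3015
Tf = 326.7467 K

326.7467 K


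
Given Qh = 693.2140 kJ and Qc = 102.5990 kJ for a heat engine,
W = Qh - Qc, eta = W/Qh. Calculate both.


W = 693.2140 - 102.5990 = 590.6150 kJ
eta = 590.6150 / 693.2140 = 0.8520 = 85.1995%

W = 590.6150 kJ, eta = 85.1995%


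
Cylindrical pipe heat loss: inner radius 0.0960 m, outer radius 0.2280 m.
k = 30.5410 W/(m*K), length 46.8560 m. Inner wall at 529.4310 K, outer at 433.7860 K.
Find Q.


dT = 95.6450 K
ln(ro/ri) = 0.8650
Q = 2*pi*30.5410*46.8560*95.6450 / 0.8650 = 994204.6338 W

994204.6338 W


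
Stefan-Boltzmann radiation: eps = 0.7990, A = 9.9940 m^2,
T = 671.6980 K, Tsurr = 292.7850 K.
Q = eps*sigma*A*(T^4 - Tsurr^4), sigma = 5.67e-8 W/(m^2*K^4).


T^4 = 2.0356e+11
Tsurr^4 = 7.3484e+09
Q = 0.7990 * 5.67e-8 * 9.9940 * 1.9621e+11 = 88837.7783 W

88837.7783 W


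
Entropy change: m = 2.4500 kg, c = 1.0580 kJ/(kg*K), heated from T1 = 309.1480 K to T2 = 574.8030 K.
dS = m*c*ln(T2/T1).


T2/T1 = 1.8593
ln(T2/T1) = 0.6202
dS = 2.4500 * 1.0580 * 0.6202 = 1.6076 kJ/K

1.6076 kJ/K


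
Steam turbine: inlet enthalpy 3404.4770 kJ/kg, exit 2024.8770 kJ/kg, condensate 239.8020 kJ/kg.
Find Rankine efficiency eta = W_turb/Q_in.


W = 1379.6000 kJ/kg
Q_in = 3164.6750 kJ/kg
eta = 0.4359 = 43.5937%

eta = 43.5937%


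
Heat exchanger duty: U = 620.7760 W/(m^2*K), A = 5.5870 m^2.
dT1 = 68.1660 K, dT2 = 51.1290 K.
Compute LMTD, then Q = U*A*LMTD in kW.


LMTD = 59.2398 K
Q = 620.7760 * 5.5870 * 59.2398 = 205459.7746 W = 205.4598 kW

205.4598 kW


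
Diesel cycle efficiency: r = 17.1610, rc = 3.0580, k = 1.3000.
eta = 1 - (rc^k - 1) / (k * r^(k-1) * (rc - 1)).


r^(k-1) = 2.3462
rc^k = 4.2763
eta = 0.4780 = 47.8045%

47.8045%


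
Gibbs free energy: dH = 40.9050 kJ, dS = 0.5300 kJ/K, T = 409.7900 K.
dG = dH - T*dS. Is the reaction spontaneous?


T*dS = 409.7900 * 0.5300 = 217.1887 kJ
dG = 40.9050 - 217.1887 = -176.2837 kJ (spontaneous)

dG = -176.2837 kJ, spontaneous


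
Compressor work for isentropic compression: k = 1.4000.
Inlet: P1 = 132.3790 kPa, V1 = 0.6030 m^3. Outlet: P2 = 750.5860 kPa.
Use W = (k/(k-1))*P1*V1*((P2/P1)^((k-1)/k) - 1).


(k-1)/k = 0.2857
(P2/P1)^exp = 1.6418
W = 3.5000 * 132.3790 * 0.6030 * (1.6418 - 1) = 179.2979 kJ

179.2979 kJ


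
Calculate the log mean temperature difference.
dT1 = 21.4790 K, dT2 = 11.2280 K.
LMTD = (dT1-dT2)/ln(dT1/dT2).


dT1/dT2 = 1.9130
ln(dT1/dT2) = 0.6487
LMTD = 10.2510 / 0.6487 = 15.8032 K

15.8032 K


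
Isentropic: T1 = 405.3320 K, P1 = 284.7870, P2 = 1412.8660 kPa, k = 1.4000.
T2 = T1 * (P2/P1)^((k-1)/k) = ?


(k-1)/k = 0.2857
(P2/P1)^exp = 1.5803
T2 = 405.3320 * 1.5803 = 640.5430 K

640.5430 K


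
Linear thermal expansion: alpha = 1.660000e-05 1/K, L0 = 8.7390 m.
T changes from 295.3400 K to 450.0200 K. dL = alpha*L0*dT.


dT = 154.6800 K
dL = 1.660000e-05 * 8.7390 * 154.6800 = 0.022439 m
L_final = 8.761439 m

dL = 0.022439 m


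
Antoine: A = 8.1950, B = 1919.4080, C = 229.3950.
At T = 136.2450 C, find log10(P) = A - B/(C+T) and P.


C+T = 365.6400
B/(C+T) = 5.2494
log10(P) = 8.1950 - 5.2494 = 2.9456
P = 10^2.9456 = 882.1703 mmHg

882.1703 mmHg


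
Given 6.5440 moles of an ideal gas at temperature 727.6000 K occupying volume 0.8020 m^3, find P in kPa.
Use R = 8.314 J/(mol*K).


P = nRT/V = 6.5440 * 8.314 * 727.6000 / 0.8020
= 39586.3993 / 0.8020 = 49359.6002 Pa = 49.3596 kPa

49.3596 kPa


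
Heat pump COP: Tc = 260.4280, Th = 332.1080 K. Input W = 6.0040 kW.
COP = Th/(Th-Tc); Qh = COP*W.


COP = 332.1080 / 71.6800 = 4.6332
Qh = 4.6332 * 6.0040 = 27.8178 kW

COP = 4.6332, Qh = 27.8178 kW


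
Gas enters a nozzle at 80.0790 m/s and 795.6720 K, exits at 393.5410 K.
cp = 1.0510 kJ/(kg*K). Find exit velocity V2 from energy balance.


dT = 402.1310 K
2*cp*1000*dT = 845279.3620
V1^2 = 6412.6462
V2 = sqrt(851692.0082) = 922.8716 m/s

922.8716 m/s


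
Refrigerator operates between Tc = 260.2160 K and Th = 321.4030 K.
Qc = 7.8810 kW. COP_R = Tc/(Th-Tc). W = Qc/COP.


COP = 260.2160 / 61.1870 = 4.2528
W = 7.8810 / 4.2528 = 1.8531 kW

COP = 4.2528, W = 1.8531 kW


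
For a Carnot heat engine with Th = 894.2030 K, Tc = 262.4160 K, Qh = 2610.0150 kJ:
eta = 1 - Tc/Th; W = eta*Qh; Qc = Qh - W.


eta = 1 - 262.4160/894.2030 = 0.7065
W = 0.7065 * 2610.0150 = 1844.0707 kJ
Qc = 2610.0150 - 1844.0707 = 765.9443 kJ

eta = 70.6536%, W = 1844.0707 kJ, Qc = 765.9443 kJ


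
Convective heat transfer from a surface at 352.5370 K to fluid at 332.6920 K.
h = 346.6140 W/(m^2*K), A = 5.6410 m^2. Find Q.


dT = 19.8450 K
Q = 346.6140 * 5.6410 * 19.8450 = 38801.9278 W

38801.9278 W


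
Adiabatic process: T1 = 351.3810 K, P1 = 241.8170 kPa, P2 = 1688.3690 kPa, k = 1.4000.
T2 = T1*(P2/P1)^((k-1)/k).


(k-1)/k = 0.2857
(P2/P1)^exp = 1.7424
T2 = 351.3810 * 1.7424 = 612.2314 K

612.2314 K


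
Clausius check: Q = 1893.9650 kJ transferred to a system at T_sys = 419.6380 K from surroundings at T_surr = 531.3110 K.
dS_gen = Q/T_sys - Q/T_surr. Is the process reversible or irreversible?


dS_sys = 1893.9650/419.6380 = 4.5133 kJ/K
dS_surr = -1893.9650/531.3110 = -3.5647 kJ/K
dS_gen = 4.5133 - 3.5647 = 0.9486 kJ/K (irreversible)

dS_gen = 0.9486 kJ/K, irreversible


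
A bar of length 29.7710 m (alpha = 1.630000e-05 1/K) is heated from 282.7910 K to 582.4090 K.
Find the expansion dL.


dT = 299.6180 K
dL = 1.630000e-05 * 29.7710 * 299.6180 = 0.145395 m
L_final = 29.916395 m

dL = 0.145395 m


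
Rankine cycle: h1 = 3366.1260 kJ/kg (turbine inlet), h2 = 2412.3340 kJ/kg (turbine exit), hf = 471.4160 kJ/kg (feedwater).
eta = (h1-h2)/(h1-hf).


W = 953.7920 kJ/kg
Q_in = 2894.7100 kJ/kg
eta = 0.3295 = 32.9495%

eta = 32.9495%


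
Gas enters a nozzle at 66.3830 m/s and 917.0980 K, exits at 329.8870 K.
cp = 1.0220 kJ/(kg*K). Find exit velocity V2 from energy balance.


dT = 587.2110 K
2*cp*1000*dT = 1200259.2840
V1^2 = 4406.7027
V2 = sqrt(1204665.9867) = 1097.5728 m/s

1097.5728 m/s


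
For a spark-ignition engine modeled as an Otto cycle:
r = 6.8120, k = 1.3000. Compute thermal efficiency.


r^(k-1) = 1.7782
eta = 1 - 1/1.7782 = 0.4376 = 43.7636%

43.7636%


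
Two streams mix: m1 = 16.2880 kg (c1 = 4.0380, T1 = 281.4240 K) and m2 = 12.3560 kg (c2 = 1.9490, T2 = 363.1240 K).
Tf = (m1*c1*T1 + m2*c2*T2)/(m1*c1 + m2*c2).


num = 27254.2177
den = 89.8528
Tf = 303.3208 K

303.3208 K


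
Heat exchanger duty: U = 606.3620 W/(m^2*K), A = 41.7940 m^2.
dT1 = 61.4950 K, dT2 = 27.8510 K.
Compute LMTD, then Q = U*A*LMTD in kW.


LMTD = 42.4751 K
Q = 606.3620 * 41.7940 * 42.4751 = 1076417.2646 W = 1076.4173 kW

1076.4173 kW


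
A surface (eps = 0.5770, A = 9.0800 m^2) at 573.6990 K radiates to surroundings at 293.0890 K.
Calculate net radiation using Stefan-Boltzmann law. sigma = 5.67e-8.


T^4 = 1.0833e+11
Tsurr^4 = 7.3790e+09
Q = 0.5770 * 5.67e-8 * 9.0800 * 1.0095e+11 = 29987.6220 W

29987.6220 W


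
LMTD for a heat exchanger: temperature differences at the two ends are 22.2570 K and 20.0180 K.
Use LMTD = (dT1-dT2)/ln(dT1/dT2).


dT1/dT2 = 1.1118
ln(dT1/dT2) = 0.1060
LMTD = 2.2390 / 0.1060 = 21.1177 K

21.1177 K


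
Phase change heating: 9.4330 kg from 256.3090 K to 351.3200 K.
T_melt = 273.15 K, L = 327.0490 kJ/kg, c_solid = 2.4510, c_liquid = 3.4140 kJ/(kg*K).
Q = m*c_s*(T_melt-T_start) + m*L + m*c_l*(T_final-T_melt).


Q1 (sensible, solid) = 9.4330 * 2.4510 * 16.8410 = 389.3687 kJ
Q2 (latent) = 9.4330 * 327.0490 = 3085.0532 kJ
Q3 (sensible, liquid) = 9.4330 * 3.4140 * 78.1700 = 2517.4072 kJ
Q_total = 5991.8291 kJ

5991.8291 kJ


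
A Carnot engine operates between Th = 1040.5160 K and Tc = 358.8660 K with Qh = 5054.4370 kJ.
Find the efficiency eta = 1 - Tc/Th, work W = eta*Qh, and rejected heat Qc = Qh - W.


eta = 1 - 358.8660/1040.5160 = 0.6551
W = 0.6551 * 5054.4370 = 3311.2004 kJ
Qc = 5054.4370 - 3311.2004 = 1743.2366 kJ

eta = 65.5108%, W = 3311.2004 kJ, Qc = 1743.2366 kJ


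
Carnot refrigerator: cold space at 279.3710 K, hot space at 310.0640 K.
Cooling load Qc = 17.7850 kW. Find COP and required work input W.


COP = 279.3710 / 30.6930 = 9.1021
W = 17.7850 / 9.1021 = 1.9539 kW

COP = 9.1021, W = 1.9539 kW


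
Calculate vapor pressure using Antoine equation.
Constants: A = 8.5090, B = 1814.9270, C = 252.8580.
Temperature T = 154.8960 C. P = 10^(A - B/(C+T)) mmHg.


C+T = 407.7540
B/(C+T) = 4.4510
log10(P) = 8.5090 - 4.4510 = 4.0580
P = 10^4.0580 = 11427.8833 mmHg

11427.8833 mmHg


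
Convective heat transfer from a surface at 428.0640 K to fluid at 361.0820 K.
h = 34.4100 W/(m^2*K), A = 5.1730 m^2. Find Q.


dT = 66.9820 K
Q = 34.4100 * 5.1730 * 66.9820 = 11922.9923 W

11922.9923 W


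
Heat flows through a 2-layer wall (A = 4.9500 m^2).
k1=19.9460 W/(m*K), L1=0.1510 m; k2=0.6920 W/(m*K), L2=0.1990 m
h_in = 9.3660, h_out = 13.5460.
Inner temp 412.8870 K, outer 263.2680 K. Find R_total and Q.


R_conv_in = 1/(9.3660*4.9500) = 0.0216
R_1 = 0.1510/(19.9460*4.9500) = 0.0015
R_2 = 0.1990/(0.6920*4.9500) = 0.0581
R_conv_out = 1/(13.5460*4.9500) = 0.0149
R_total = 0.0961 K/W
Q = 149.6190 / 0.0961 = 1556.7806 W

R_total = 0.0961 K/W, Q = 1556.7806 W


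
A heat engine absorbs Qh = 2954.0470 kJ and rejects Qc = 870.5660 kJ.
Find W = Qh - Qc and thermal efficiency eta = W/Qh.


W = 2954.0470 - 870.5660 = 2083.4810 kJ
eta = 2083.4810 / 2954.0470 = 0.7053 = 70.5297%

W = 2083.4810 kJ, eta = 70.5297%


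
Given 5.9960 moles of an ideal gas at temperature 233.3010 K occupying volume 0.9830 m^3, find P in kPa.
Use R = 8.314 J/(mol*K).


P = nRT/V = 5.9960 * 8.314 * 233.3010 / 0.9830
= 11630.2284 / 0.9830 = 11831.3616 Pa = 11.8314 kPa

11.8314 kPa


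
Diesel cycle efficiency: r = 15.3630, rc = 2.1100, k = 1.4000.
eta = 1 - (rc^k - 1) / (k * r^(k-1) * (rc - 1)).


r^(k-1) = 2.9826
rc^k = 2.8444
eta = 0.6021 = 60.2057%

60.2057%


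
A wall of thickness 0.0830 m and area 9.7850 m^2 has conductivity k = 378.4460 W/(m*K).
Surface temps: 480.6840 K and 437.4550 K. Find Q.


dT = 43.2290 K
Q = 378.4460 * 9.7850 * 43.2290 / 0.0830 = 1928687.4130 W

1928687.4130 W


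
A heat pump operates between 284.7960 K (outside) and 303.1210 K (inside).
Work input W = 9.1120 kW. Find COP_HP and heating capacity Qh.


COP = 303.1210 / 18.3250 = 16.5414
Qh = 16.5414 * 9.1120 = 150.7252 kW

COP = 16.5414, Qh = 150.7252 kW


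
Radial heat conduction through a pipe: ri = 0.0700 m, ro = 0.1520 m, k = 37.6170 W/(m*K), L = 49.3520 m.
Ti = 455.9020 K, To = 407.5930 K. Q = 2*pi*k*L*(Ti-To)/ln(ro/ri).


dT = 48.3090 K
ln(ro/ri) = 0.7754
Q = 2*pi*37.6170*49.3520*48.3090 / 0.7754 = 726740.3588 W

726740.3588 W


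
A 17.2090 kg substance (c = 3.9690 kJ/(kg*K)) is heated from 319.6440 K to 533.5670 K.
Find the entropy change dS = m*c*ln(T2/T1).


T2/T1 = 1.6693
ln(T2/T1) = 0.5124
dS = 17.2090 * 3.9690 * 0.5124 = 34.9966 kJ/K

34.9966 kJ/K


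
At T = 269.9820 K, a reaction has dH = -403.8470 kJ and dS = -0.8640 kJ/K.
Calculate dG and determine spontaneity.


T*dS = 269.9820 * -0.8640 = -233.2644 kJ
dG = -403.8470 + 233.2644 = -170.5826 kJ (spontaneous)

dG = -170.5826 kJ, spontaneous


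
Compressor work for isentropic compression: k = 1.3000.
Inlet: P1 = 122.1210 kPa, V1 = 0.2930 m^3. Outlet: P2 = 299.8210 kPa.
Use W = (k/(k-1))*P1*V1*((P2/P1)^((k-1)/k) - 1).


(k-1)/k = 0.2308
(P2/P1)^exp = 1.2303
W = 4.3333 * 122.1210 * 0.2930 * (1.2303 - 1) = 35.7111 kJ

35.7111 kJ


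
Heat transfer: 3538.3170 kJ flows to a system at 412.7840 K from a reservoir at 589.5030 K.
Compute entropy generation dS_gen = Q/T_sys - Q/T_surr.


dS_sys = 3538.3170/412.7840 = 8.5718 kJ/K
dS_surr = -3538.3170/589.5030 = -6.0022 kJ/K
dS_gen = 8.5718 - 6.0022 = 2.5696 kJ/K (irreversible)

dS_gen = 2.5696 kJ/K, irreversible


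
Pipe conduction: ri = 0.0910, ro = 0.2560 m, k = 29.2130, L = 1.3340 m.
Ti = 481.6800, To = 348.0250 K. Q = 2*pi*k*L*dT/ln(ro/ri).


dT = 133.6550 K
ln(ro/ri) = 1.0343
Q = 2*pi*29.2130*1.3340*133.6550 / 1.0343 = 31640.4761 W

31640.4761 W


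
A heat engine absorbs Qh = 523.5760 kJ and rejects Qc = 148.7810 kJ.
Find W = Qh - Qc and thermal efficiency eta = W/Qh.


W = 523.5760 - 148.7810 = 374.7950 kJ
eta = 374.7950 / 523.5760 = 0.7158 = 71.5837%

W = 374.7950 kJ, eta = 71.5837%


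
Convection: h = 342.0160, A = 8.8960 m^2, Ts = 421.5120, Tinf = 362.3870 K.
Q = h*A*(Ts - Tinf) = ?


dT = 59.1250 K
Q = 342.0160 * 8.8960 * 59.1250 = 179892.2076 W

179892.2076 W


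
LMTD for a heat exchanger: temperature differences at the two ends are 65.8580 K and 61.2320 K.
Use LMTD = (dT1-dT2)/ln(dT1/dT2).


dT1/dT2 = 1.0755
ln(dT1/dT2) = 0.0728
LMTD = 4.6260 / 0.0728 = 63.5169 K

63.5169 K


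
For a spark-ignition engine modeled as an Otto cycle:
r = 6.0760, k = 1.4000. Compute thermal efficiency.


r^(k-1) = 2.0580
eta = 1 - 1/2.0580 = 0.5141 = 51.4093%

51.4093%


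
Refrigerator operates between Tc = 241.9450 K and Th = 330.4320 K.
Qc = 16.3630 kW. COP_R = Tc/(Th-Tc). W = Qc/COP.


COP = 241.9450 / 88.4870 = 2.7342
W = 16.3630 / 2.7342 = 5.9845 kW

COP = 2.7342, W = 5.9845 kW


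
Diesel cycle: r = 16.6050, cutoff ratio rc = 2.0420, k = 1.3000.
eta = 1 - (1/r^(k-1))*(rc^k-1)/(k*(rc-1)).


r^(k-1) = 2.3231
rc^k = 2.5297
eta = 0.5139 = 51.3896%

51.3896%


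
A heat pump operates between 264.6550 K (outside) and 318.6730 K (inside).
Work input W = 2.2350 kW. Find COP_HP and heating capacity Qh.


COP = 318.6730 / 54.0180 = 5.8994
Qh = 5.8994 * 2.2350 = 13.1851 kW

COP = 5.8994, Qh = 13.1851 kW


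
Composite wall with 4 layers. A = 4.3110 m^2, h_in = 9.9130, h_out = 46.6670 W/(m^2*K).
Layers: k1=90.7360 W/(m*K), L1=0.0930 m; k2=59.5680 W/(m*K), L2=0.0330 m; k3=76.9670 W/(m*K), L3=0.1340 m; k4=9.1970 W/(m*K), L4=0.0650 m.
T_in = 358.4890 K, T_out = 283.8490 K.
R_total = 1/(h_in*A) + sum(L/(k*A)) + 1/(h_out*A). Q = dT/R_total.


R_conv_in = 1/(9.9130*4.3110) = 0.0234
R_1 = 0.0930/(90.7360*4.3110) = 0.0002
R_2 = 0.0330/(59.5680*4.3110) = 0.0001
R_3 = 0.1340/(76.9670*4.3110) = 0.0004
R_4 = 0.0650/(9.1970*4.3110) = 0.0016
R_conv_out = 1/(46.6670*4.3110) = 0.0050
R_total = 0.0308 K/W
Q = 74.6400 / 0.0308 = 2424.9341 W

R_total = 0.0308 K/W, Q = 2424.9341 W


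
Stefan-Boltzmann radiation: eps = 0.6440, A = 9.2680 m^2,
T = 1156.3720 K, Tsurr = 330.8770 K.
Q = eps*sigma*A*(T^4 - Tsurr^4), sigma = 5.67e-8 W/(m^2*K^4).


T^4 = 1.7881e+12
Tsurr^4 = 1.1986e+10
Q = 0.6440 * 5.67e-8 * 9.2680 * 1.7761e+12 = 601068.9560 W

601068.9560 W


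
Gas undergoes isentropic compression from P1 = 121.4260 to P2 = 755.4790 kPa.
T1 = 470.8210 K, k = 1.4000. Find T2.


(k-1)/k = 0.2857
(P2/P1)^exp = 1.6859
T2 = 470.8210 * 1.6859 = 793.7568 K

793.7568 K


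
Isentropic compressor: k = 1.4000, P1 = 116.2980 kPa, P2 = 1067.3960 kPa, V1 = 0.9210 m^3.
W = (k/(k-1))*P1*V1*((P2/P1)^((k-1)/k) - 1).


(k-1)/k = 0.2857
(P2/P1)^exp = 1.8840
W = 3.5000 * 116.2980 * 0.9210 * (1.8840 - 1) = 331.3859 kJ

331.3859 kJ


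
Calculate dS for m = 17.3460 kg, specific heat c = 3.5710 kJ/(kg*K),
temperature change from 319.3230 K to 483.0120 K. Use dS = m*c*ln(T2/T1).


T2/T1 = 1.5126
ln(T2/T1) = 0.4138
dS = 17.3460 * 3.5710 * 0.4138 = 25.6342 kJ/K

25.6342 kJ/K


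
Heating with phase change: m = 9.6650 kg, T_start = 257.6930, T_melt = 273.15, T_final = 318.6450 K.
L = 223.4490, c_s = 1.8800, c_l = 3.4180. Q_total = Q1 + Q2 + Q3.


Q1 (sensible, solid) = 9.6650 * 1.8800 * 15.4570 = 280.8568 kJ
Q2 (latent) = 9.6650 * 223.4490 = 2159.6346 kJ
Q3 (sensible, liquid) = 9.6650 * 3.4180 * 45.4950 = 1502.9260 kJ
Q_total = 3943.4173 kJ

3943.4173 kJ


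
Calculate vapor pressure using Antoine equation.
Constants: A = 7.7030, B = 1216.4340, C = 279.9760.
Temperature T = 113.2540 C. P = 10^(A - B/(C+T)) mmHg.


C+T = 393.2300
B/(C+T) = 3.0934
log10(P) = 7.7030 - 3.0934 = 4.6096
P = 10^4.6096 = 40696.6351 mmHg

40696.6351 mmHg


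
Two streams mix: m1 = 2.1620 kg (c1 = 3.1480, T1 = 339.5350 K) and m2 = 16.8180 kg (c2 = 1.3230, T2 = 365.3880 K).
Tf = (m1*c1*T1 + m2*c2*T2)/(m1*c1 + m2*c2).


num = 10440.8283
den = 29.0562
Tf = 359.3323 K

359.3323 K


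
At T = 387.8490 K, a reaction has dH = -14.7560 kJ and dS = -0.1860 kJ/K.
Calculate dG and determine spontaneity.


T*dS = 387.8490 * -0.1860 = -72.1399 kJ
dG = -14.7560 + 72.1399 = 57.3839 kJ (non-spontaneous)

dG = 57.3839 kJ, non-spontaneous


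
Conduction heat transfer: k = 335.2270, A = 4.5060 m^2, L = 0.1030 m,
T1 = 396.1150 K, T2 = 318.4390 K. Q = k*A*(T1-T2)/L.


dT = 77.6760 K
Q = 335.2270 * 4.5060 * 77.6760 / 0.1030 = 1139147.0931 W

1139147.0931 W


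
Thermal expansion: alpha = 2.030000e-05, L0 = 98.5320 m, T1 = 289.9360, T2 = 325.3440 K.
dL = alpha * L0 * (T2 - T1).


dT = 35.4080 K
dL = 2.030000e-05 * 98.5320 * 35.4080 = 0.070823 m
L_final = 98.602823 m

dL = 0.070823 m


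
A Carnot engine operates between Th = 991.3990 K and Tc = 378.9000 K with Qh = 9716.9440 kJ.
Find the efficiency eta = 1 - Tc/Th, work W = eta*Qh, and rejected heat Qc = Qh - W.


eta = 1 - 378.9000/991.3990 = 0.6178
W = 0.6178 * 9716.9440 = 6003.2525 kJ
Qc = 9716.9440 - 6003.2525 = 3713.6915 kJ

eta = 61.7813%, W = 6003.2525 kJ, Qc = 3713.6915 kJ


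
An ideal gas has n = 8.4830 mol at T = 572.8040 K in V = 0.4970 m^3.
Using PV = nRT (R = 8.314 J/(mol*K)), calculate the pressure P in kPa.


P = nRT/V = 8.4830 * 8.314 * 572.8040 / 0.4970
= 40398.5269 / 0.4970 = 81284.7624 Pa = 81.2848 kPa

81.2848 kPa


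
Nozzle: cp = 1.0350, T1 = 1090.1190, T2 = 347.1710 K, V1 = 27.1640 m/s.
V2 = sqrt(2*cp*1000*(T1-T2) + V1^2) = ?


dT = 742.9480 K
2*cp*1000*dT = 1537902.3600
V1^2 = 737.8829
V2 = sqrt(1538640.2429) = 1240.4194 m/s

1240.4194 m/s


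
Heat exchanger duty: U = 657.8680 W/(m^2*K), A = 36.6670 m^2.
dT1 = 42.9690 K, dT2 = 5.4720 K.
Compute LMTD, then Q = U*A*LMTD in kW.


LMTD = 18.1951 K
Q = 657.8680 * 36.6670 * 18.1951 = 438901.9349 W = 438.9019 kW

438.9019 kW


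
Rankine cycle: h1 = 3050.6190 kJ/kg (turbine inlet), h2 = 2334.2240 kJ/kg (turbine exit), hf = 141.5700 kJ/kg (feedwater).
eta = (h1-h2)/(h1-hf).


W = 716.3950 kJ/kg
Q_in = 2909.0490 kJ/kg
eta = 0.2463 = 24.6264%

eta = 24.6264%


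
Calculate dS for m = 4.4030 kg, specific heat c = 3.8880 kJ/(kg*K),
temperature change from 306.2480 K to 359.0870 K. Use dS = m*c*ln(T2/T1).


T2/T1 = 1.1725
ln(T2/T1) = 0.1592
dS = 4.4030 * 3.8880 * 0.1592 = 2.7248 kJ/K

2.7248 kJ/K


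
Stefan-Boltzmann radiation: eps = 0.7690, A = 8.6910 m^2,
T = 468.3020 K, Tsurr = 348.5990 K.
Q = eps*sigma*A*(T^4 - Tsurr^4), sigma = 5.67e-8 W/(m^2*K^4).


T^4 = 4.8095e+10
Tsurr^4 = 1.4767e+10
Q = 0.7690 * 5.67e-8 * 8.6910 * 3.3328e+10 = 12629.5801 W

12629.5801 W


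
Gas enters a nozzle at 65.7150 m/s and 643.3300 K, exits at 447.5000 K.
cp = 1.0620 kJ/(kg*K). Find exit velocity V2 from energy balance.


dT = 195.8300 K
2*cp*1000*dT = 415942.9200
V1^2 = 4318.4612
V2 = sqrt(420261.3812) = 648.2757 m/s

648.2757 m/s


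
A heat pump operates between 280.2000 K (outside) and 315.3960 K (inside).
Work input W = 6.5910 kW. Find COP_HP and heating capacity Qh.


COP = 315.3960 / 35.1960 = 8.9611
Qh = 8.9611 * 6.5910 = 59.0628 kW

COP = 8.9611, Qh = 59.0628 kW


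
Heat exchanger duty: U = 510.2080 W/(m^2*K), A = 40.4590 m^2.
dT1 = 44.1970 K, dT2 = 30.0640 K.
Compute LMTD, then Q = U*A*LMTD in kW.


LMTD = 36.6778 K
Q = 510.2080 * 40.4590 * 36.6778 = 757121.6558 W = 757.1217 kW

757.1217 kW


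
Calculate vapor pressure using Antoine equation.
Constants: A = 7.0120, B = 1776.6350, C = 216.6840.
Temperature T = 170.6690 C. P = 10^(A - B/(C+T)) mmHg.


C+T = 387.3530
B/(C+T) = 4.5866
log10(P) = 7.0120 - 4.5866 = 2.4254
P = 10^2.4254 = 266.3149 mmHg

266.3149 mmHg


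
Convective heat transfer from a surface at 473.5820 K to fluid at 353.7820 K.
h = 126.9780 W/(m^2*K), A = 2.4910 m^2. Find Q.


dT = 119.8000 K
Q = 126.9780 * 2.4910 * 119.8000 = 37893.0033 W

37893.0033 W


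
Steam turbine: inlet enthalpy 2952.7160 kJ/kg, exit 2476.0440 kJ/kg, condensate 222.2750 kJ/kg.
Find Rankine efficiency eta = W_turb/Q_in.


W = 476.6720 kJ/kg
Q_in = 2730.4410 kJ/kg
eta = 0.1746 = 17.4577%

eta = 17.4577%


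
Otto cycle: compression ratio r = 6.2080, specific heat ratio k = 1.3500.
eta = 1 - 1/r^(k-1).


r^(k-1) = 1.8947
eta = 1 - 1/1.8947 = 0.4722 = 47.2203%

47.2203%


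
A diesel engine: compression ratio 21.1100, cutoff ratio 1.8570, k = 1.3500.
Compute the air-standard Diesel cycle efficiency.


r^(k-1) = 2.9078
rc^k = 2.3062
eta = 0.6117 = 61.1740%

61.1740%


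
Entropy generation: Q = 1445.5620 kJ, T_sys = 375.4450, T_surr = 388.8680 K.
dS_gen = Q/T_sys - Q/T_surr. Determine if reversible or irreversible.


dS_sys = 1445.5620/375.4450 = 3.8503 kJ/K
dS_surr = -1445.5620/388.8680 = -3.7174 kJ/K
dS_gen = 3.8503 - 3.7174 = 0.1329 kJ/K (irreversible)

dS_gen = 0.1329 kJ/K, irreversible


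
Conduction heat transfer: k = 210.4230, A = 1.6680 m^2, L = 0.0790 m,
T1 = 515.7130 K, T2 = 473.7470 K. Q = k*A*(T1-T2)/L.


dT = 41.9660 K
Q = 210.4230 * 1.6680 * 41.9660 / 0.0790 = 186448.8630 W

186448.8630 W


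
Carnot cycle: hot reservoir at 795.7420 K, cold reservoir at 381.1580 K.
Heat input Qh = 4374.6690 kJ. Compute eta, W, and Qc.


eta = 1 - 381.1580/795.7420 = 0.5210
W = 0.5210 * 4374.6690 = 2279.2158 kJ
Qc = 4374.6690 - 2279.2158 = 2095.4532 kJ

eta = 52.1003%, W = 2279.2158 kJ, Qc = 2095.4532 kJ


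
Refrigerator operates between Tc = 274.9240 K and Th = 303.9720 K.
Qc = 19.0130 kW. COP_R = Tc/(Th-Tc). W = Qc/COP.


COP = 274.9240 / 29.0480 = 9.4645
W = 19.0130 / 9.4645 = 2.0089 kW

COP = 9.4645, W = 2.0089 kW


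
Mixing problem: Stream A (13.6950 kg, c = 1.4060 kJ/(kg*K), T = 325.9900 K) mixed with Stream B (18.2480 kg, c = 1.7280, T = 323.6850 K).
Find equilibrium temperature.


num = 16483.6044
den = 50.7877
Tf = 324.5589 K

324.5589 K


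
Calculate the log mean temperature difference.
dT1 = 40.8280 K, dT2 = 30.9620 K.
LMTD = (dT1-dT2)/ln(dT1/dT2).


dT1/dT2 = 1.3186
ln(dT1/dT2) = 0.2766
LMTD = 9.8660 / 0.2766 = 35.6679 K

35.6679 K


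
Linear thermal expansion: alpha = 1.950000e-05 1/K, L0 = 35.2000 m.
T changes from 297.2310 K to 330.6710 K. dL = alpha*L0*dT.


dT = 33.4400 K
dL = 1.950000e-05 * 35.2000 * 33.4400 = 0.022953 m
L_final = 35.222953 m

dL = 0.022953 m


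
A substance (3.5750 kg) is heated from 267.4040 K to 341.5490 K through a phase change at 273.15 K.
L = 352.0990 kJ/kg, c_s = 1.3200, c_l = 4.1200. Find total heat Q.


Q1 (sensible, solid) = 3.5750 * 1.3200 * 5.7460 = 27.1154 kJ
Q2 (latent) = 3.5750 * 352.0990 = 1258.7539 kJ
Q3 (sensible, liquid) = 3.5750 * 4.1200 * 68.3990 = 1007.4489 kJ
Q_total = 2293.3182 kJ

2293.3182 kJ


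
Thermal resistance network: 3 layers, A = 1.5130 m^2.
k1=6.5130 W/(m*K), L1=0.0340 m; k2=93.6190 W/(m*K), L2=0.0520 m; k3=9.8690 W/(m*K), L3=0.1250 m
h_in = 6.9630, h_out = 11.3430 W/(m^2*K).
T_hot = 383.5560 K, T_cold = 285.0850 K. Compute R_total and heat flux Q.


R_conv_in = 1/(6.9630*1.5130) = 0.0949
R_1 = 0.0340/(6.5130*1.5130) = 0.0035
R_2 = 0.0520/(93.6190*1.5130) = 0.0004
R_3 = 0.1250/(9.8690*1.5130) = 0.0084
R_conv_out = 1/(11.3430*1.5130) = 0.0583
R_total = 0.1654 K/W
Q = 98.4710 / 0.1654 = 595.4272 W

R_total = 0.1654 K/W, Q = 595.4272 W


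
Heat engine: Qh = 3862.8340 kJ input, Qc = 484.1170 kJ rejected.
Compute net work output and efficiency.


W = 3862.8340 - 484.1170 = 3378.7170 kJ
eta = 3378.7170 / 3862.8340 = 0.8747 = 87.4673%

W = 3378.7170 kJ, eta = 87.4673%


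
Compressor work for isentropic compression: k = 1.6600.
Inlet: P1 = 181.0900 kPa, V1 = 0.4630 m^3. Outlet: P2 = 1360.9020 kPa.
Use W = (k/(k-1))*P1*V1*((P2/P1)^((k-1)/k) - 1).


(k-1)/k = 0.3976
(P2/P1)^exp = 2.2298
W = 2.5152 * 181.0900 * 0.4630 * (2.2298 - 1) = 259.3388 kJ

259.3388 kJ


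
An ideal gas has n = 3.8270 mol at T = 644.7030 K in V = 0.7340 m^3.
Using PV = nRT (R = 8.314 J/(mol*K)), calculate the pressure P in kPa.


P = nRT/V = 3.8270 * 8.314 * 644.7030 / 0.7340
= 20512.9525 / 0.7340 = 27946.8017 Pa = 27.9468 kPa

27.9468 kPa


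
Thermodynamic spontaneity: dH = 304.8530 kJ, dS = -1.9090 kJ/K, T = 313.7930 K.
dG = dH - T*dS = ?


T*dS = 313.7930 * -1.9090 = -599.0308 kJ
dG = 304.8530 + 599.0308 = 903.8838 kJ (non-spontaneous)

dG = 903.8838 kJ, non-spontaneous


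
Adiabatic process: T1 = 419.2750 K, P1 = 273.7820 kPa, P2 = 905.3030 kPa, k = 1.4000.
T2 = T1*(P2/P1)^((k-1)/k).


(k-1)/k = 0.2857
(P2/P1)^exp = 1.4073
T2 = 419.2750 * 1.4073 = 590.0596 K

590.0596 K


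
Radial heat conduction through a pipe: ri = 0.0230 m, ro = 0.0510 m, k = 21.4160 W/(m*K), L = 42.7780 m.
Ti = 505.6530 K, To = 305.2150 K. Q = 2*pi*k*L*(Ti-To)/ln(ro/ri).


dT = 200.4380 K
ln(ro/ri) = 0.7963
Q = 2*pi*21.4160*42.7780*200.4380 / 0.7963 = 1448854.9654 W

1448854.9654 W


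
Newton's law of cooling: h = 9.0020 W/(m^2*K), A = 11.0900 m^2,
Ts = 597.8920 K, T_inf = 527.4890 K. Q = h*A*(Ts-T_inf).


dT = 70.4030 K
Q = 9.0020 * 11.0900 * 70.4030 = 7028.4850 W

7028.4850 W


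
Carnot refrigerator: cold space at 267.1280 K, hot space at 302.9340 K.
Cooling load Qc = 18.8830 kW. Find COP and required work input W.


COP = 267.1280 / 35.8060 = 7.4604
W = 18.8830 / 7.4604 = 2.5311 kW

COP = 7.4604, W = 2.5311 kW


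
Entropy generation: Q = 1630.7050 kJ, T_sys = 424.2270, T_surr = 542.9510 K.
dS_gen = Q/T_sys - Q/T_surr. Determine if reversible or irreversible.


dS_sys = 1630.7050/424.2270 = 3.8439 kJ/K
dS_surr = -1630.7050/542.9510 = -3.0034 kJ/K
dS_gen = 3.8439 - 3.0034 = 0.8405 kJ/K (irreversible)

dS_gen = 0.8405 kJ/K, irreversible


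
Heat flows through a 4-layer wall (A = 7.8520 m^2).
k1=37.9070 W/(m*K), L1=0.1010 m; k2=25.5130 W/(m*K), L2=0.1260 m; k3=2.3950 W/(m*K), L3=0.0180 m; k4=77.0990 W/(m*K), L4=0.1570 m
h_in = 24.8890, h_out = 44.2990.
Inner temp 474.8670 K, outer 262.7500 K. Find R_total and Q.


R_conv_in = 1/(24.8890*7.8520) = 0.0051
R_1 = 0.1010/(37.9070*7.8520) = 0.0003
R_2 = 0.1260/(25.5130*7.8520) = 0.0006
R_3 = 0.0180/(2.3950*7.8520) = 0.0010
R_4 = 0.1570/(77.0990*7.8520) = 0.0003
R_conv_out = 1/(44.2990*7.8520) = 0.0029
R_total = 0.0102 K/W
Q = 212.1170 / 0.0102 = 20843.4255 W

R_total = 0.0102 K/W, Q = 20843.4255 W


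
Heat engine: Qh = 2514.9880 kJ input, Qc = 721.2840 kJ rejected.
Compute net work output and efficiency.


W = 2514.9880 - 721.2840 = 1793.7040 kJ
eta = 1793.7040 / 2514.9880 = 0.7132 = 71.3206%

W = 1793.7040 kJ, eta = 71.3206%


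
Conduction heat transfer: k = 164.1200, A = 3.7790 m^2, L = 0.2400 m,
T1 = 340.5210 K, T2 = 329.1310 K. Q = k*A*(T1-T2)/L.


dT = 11.3900 K
Q = 164.1200 * 3.7790 * 11.3900 / 0.2400 = 29434.1082 W

29434.1082 W


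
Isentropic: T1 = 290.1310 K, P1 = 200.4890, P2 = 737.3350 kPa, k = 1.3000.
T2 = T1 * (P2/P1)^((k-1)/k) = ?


(k-1)/k = 0.2308
(P2/P1)^exp = 1.3506
T2 = 290.1310 * 1.3506 = 391.8423 K

391.8423 K


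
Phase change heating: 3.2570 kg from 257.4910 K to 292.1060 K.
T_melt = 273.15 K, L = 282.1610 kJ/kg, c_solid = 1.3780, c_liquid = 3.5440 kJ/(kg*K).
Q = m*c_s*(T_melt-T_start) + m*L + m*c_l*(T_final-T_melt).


Q1 (sensible, solid) = 3.2570 * 1.3780 * 15.6590 = 70.2799 kJ
Q2 (latent) = 3.2570 * 282.1610 = 918.9984 kJ
Q3 (sensible, liquid) = 3.2570 * 3.5440 * 18.9560 = 218.8055 kJ
Q_total = 1208.0837 kJ

1208.0837 kJ


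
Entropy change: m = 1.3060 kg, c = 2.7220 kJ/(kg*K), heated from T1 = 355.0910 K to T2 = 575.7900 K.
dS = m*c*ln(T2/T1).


T2/T1 = 1.6215
ln(T2/T1) = 0.4834
dS = 1.3060 * 2.7220 * 0.4834 = 1.7183 kJ/K

1.7183 kJ/K


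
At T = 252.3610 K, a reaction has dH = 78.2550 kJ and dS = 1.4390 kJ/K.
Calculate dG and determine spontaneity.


T*dS = 252.3610 * 1.4390 = 363.1475 kJ
dG = 78.2550 - 363.1475 = -284.8925 kJ (spontaneous)

dG = -284.8925 kJ, spontaneous


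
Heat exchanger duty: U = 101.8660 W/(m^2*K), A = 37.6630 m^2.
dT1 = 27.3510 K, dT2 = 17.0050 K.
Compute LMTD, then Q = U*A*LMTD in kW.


LMTD = 21.7698 K
Q = 101.8660 * 37.6630 * 21.7698 = 83521.5347 W = 83.5215 kW

83.5215 kW


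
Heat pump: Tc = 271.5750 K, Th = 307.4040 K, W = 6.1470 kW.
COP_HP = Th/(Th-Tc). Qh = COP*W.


COP = 307.4040 / 35.8290 = 8.5798
Qh = 8.5798 * 6.1470 = 52.7397 kW

COP = 8.5798, Qh = 52.7397 kW
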